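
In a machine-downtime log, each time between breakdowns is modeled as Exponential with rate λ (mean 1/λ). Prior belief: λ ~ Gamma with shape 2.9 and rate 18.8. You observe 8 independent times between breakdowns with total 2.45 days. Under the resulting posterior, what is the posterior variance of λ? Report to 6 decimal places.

With a Gamma(shape α, rate β) prior on the exponential rate λ, the posterior after n observations with total T = Σxᵢ is Gamma(α+n, β+T).
Posterior: Gamma(2.9+8, 18.8+2.45) = Gamma(10.9, 21.25).
Var = α/β² = 0.024138.

0.024138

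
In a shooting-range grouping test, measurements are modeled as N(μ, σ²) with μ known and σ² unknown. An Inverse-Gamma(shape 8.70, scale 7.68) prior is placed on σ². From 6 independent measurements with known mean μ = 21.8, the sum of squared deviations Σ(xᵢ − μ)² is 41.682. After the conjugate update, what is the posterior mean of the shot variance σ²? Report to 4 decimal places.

2.6655

With known mean μ and an Inverse-Gamma(α, β) prior on σ², the Normal likelihood is conjugate: posterior is Inv-Gamma(α + n/2, β + Σ(xᵢ−μ)²/2).
Posterior: Inv-Gamma(8.70 + 6/2, 7.68 + 41.682/2) = Inv-Gamma(11.70, 28.5210).
E[σ²|data] = β/(α−1) = 28.5210/10.70 = 2.6655.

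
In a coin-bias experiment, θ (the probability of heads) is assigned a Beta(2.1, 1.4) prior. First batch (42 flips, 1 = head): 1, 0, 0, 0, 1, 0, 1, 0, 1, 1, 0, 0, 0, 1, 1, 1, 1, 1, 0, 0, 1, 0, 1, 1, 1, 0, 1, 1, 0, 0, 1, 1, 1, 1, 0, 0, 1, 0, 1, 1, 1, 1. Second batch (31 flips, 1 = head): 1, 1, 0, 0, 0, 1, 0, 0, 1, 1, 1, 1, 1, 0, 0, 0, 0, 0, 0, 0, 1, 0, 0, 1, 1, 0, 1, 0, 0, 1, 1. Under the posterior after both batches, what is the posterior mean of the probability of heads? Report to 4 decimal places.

The Beta prior is conjugate to a Binomial/Bernoulli likelihood; the update adds successes to α and failures to β.
After batch 1: Beta(2.1+25, 1.4+17) = Beta(27.1, 18.4).
After batch 2: Beta(27.1+14, 18.4+17) = Beta(41.1, 35.4).
Posterior mean = α/(α+β) = 41.1/76.5 = 0.5373.

0.5373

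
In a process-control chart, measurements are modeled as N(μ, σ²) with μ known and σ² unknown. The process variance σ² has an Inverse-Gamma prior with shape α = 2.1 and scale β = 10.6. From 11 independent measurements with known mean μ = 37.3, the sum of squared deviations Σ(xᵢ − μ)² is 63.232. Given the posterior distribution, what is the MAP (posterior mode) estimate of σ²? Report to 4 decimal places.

With known mean μ and an Inverse-Gamma(α, β) prior on σ², the Normal likelihood is conjugate: posterior is Inv-Gamma(α + n/2, β + Σ(xᵢ−μ)²/2).
Posterior: Inv-Gamma(2.1 + 11/2, 10.6 + 63.232/2) = Inv-Gamma(7.60, 42.2160).
Mode = β/(α+1) = 42.2160/8.60 = 4.9088.

4.9088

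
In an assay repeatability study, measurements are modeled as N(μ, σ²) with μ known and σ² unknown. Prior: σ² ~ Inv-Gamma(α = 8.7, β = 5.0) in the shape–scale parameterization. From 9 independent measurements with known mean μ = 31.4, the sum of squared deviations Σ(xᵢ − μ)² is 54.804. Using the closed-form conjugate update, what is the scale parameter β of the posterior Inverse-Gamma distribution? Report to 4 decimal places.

32.4020

With known mean μ and an Inverse-Gamma(α, β) prior on σ², the Normal likelihood is conjugate: posterior is Inv-Gamma(α + n/2, β + Σ(xᵢ−μ)²/2).
Posterior: Inv-Gamma(8.7 + 9/2, 5.0 + 54.804/2) = Inv-Gamma(13.20, 32.4020).
Posterior β = 32.4020.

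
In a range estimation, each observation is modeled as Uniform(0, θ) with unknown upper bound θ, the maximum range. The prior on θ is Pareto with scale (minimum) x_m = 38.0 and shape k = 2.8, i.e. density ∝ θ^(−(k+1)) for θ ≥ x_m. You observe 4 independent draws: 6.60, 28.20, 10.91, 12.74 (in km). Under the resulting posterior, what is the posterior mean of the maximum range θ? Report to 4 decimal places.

44.5517

A Pareto(scale x_m, shape k) prior on the upper bound θ of Uniform(0, θ) is conjugate: posterior is Pareto(max(x_m, max xᵢ), k + n).
Sample maximum = 28.20; prior scale x_m = 38.0 → posterior scale = max = 38.00.
Posterior shape = 2.8 + 4 = 6.8.
E[θ|data] = k·x_m/(k−1) = 6.8·38.00/5.8 = 44.5517.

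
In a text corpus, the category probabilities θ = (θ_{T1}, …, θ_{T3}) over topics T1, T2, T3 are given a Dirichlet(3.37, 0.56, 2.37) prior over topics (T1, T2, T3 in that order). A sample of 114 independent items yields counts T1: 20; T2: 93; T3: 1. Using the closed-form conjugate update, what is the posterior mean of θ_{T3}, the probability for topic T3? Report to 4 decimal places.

0.0280

The Dirichlet prior is conjugate to the Multinomial likelihood: each posterior αⱼ = prior αⱼ + observed count nⱼ.
Posterior concentration: (23.37, 93.56, 3.37), total = 120.30.
E[θ_{T3}|data] = α_{T3}/Σα = 3.37/120.30 = 0.0280.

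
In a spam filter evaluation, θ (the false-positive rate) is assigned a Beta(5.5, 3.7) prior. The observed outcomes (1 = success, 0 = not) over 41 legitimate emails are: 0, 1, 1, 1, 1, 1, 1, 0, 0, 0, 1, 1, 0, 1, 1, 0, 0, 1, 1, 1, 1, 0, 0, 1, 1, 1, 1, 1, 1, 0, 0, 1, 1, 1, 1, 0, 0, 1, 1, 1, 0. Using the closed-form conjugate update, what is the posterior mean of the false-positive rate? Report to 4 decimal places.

0.6474

The Beta prior is conjugate to a Binomial/Bernoulli likelihood; the update adds successes to α and failures to β.
Posterior: Beta(α+k, β+n−k) = Beta(5.5+27, 3.7+14) = Beta(32.5, 17.7).
Posterior mean = α/(α+β) = 32.5/50.2 = 0.6474.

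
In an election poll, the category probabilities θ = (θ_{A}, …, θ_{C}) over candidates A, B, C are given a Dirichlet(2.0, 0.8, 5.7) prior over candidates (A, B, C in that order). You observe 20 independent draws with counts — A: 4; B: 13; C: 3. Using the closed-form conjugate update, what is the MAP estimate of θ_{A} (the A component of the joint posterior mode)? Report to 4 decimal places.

The Dirichlet prior is conjugate to the Multinomial likelihood: each posterior αⱼ = prior αⱼ + observed count nⱼ.
Posterior concentration: (6.0, 13.8, 8.7), total = 28.5.
Joint mode component: (α_{A}−1)/(Σα−K) = 5.0/25.5 = 0.1961.

0.1961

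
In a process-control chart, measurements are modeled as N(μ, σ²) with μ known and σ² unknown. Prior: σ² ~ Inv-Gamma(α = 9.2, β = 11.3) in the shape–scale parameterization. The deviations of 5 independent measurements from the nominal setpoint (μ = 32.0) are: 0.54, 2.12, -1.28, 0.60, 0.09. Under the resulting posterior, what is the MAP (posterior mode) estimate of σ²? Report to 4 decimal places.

With known mean μ and an Inverse-Gamma(α, β) prior on σ², the Normal likelihood is conjugate: posterior is Inv-Gamma(α + n/2, β + Σ(xᵢ−μ)²/2).
Σ(xᵢ−μ)² = (0.54)² + (2.12)² + (-1.28)² + (0.60)² + (0.09)² = 6.7925.
Posterior: Inv-Gamma(9.2 + 5/2, 11.3 + 6.7925/2) = Inv-Gamma(11.70, 14.69625).
Mode = β/(α+1) = 14.69625/12.70 = 1.1572.

1.1572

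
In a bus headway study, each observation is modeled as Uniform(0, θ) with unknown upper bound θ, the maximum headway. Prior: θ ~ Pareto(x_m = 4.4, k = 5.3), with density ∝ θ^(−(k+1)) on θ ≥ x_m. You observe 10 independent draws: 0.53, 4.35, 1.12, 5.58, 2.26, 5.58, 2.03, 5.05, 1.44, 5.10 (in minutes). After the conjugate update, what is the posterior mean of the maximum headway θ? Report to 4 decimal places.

A Pareto(scale x_m, shape k) prior on the upper bound θ of Uniform(0, θ) is conjugate: posterior is Pareto(max(x_m, max xᵢ), k + n).
Sample maximum = 5.58; prior scale x_m = 4.4 → posterior scale = max = 5.58.
Posterior shape = 5.3 + 10 = 15.3.
E[θ|data] = k·x_m/(k−1) = 15.3·5.58/14.3 = 5.9702.

5.9702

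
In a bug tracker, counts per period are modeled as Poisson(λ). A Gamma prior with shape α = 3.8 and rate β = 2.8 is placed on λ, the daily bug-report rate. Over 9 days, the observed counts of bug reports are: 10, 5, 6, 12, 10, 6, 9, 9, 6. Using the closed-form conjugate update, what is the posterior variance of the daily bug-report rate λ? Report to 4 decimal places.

0.5516

With a Gamma(shape α, rate β) prior, the Poisson likelihood is conjugate: the posterior is Gamma(α + ΣXᵢ, β + n).
Sum of counts S = 73 over n = 9 days.
Posterior: Gamma(α+S, β+n) = Gamma(3.8+73, 2.8+9) = Gamma(76.8, 11.8).
Var = α/β² = 76.8/11.8² = 0.5516.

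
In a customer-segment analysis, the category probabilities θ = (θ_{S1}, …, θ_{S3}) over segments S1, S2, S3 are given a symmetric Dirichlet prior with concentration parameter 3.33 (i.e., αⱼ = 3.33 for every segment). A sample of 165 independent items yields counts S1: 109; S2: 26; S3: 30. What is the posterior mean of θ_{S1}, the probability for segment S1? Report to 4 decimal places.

0.6419

The Dirichlet prior is conjugate to the Multinomial likelihood: each posterior αⱼ = prior αⱼ + observed count nⱼ.
Posterior concentration: (112.33, 29.33, 33.33), total = 174.99.
E[θ_{S1}|data] = α_{S1}/Σα = 112.33/174.99 = 0.6419.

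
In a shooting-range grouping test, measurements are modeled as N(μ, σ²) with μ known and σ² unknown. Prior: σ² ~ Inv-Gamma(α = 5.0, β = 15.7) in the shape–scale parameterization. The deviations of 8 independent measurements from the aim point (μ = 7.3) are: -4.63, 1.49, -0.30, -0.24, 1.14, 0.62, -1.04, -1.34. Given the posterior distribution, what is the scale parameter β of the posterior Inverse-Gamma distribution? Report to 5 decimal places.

With known mean μ and an Inverse-Gamma(α, β) prior on σ², the Normal likelihood is conjugate: posterior is Inv-Gamma(α + n/2, β + Σ(xᵢ−μ)²/2).
Σ(xᵢ−μ)² = (-4.63)² + (1.49)² + (-0.30)² + (-0.24)² + (1.14)² + (0.62)² + (-1.04)² + (-1.34)² = 28.3658.
Posterior: Inv-Gamma(5.0 + 8/2, 15.7 + 28.3658/2) = Inv-Gamma(9.00, 29.88290).
Posterior β = 29.88290.

29.88290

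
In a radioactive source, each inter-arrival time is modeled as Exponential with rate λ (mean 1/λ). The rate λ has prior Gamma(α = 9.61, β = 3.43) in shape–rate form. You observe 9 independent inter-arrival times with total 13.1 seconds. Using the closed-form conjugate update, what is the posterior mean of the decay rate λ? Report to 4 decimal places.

1.1258

With a Gamma(shape α, rate β) prior on the exponential rate λ, the posterior after n observations with total T = Σxᵢ is Gamma(α+n, β+T).
Posterior: Gamma(9.61+9, 3.43+13.1) = Gamma(18.61, 16.53).
Posterior mean of λ = α/β = 18.61/16.53 = 1.1258.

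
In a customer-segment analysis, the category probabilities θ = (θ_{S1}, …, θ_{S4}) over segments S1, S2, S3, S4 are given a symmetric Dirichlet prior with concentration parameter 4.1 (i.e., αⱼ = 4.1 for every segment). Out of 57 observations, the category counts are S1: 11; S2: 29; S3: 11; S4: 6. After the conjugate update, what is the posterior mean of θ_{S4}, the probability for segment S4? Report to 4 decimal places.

0.1376

The Dirichlet prior is conjugate to the Multinomial likelihood: each posterior αⱼ = prior αⱼ + observed count nⱼ.
Posterior concentration: (15.1, 33.1, 15.1, 10.1), total = 73.4.
E[θ_{S4}|data] = α_{S4}/Σα = 10.1/73.4 = 0.1376.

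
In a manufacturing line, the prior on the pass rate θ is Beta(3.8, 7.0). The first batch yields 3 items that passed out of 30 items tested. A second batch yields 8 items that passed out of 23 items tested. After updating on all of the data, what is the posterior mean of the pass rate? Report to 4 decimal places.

The Beta prior is conjugate to a Binomial/Bernoulli likelihood; the update adds successes to α and failures to β.
After batch 1: Beta(3.8+3, 7.0+27) = Beta(6.8, 34.0).
After batch 2: Beta(6.8+8, 34.0+15) = Beta(14.8, 49.0).
Posterior mean = α/(α+β) = 14.8/63.8 = 0.2320.

0.2320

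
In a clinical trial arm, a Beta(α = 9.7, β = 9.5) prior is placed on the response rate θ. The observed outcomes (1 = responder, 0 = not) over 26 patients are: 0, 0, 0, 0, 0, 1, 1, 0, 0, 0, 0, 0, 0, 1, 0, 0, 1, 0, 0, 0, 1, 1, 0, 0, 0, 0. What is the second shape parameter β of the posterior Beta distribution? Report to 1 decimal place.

The Beta prior is conjugate to a Binomial/Bernoulli likelihood; the update adds successes to α and failures to β.
Posterior: Beta(α+k, β+n−k) = Beta(9.7+6, 9.5+20) = Beta(15.7, 29.5).
Posterior β = 29.5.

29.5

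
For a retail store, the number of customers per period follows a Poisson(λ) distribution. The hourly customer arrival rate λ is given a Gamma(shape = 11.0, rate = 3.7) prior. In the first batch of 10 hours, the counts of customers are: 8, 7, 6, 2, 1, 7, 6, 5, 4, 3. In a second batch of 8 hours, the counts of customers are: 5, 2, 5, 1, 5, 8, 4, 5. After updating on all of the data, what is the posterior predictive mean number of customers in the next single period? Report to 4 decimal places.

With a Gamma(shape α, rate β) prior, the Poisson likelihood is conjugate: the posterior is Gamma(α + ΣXᵢ, β + n).
Batch 1: sum of counts S = 49 over n = 10 hours.
After batch 1: Gamma(α+S, β+n) = Gamma(11.0+49, 3.7+10) = Gamma(60.0, 13.7).
Batch 2: sum of counts S = 35 over n = 8 hours.
After batch 2: Gamma(α+S, β+n) = Gamma(60.0+35, 13.7+8) = Gamma(95.0, 21.7).
The predictive distribution for one future period is NegBinom with mean α/β = 4.3779.

4.3779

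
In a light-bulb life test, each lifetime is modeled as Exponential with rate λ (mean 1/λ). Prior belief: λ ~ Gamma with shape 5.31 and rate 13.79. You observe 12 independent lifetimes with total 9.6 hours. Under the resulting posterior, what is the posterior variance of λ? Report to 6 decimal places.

With a Gamma(shape α, rate β) prior on the exponential rate λ, the posterior after n observations with total T = Σxᵢ is Gamma(α+n, β+T).
Posterior: Gamma(5.31+12, 13.79+9.6) = Gamma(17.31, 23.39).
Var = α/β² = 0.031640.

0.031640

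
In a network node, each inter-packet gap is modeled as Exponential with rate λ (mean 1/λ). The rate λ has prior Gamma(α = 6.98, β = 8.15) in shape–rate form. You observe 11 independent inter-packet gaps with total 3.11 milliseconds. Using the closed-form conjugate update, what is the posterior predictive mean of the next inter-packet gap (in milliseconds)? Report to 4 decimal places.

0.6631

With a Gamma(shape α, rate β) prior on the exponential rate λ, the posterior after n observations with total T = Σxᵢ is Gamma(α+n, β+T).
Posterior: Gamma(6.98+11, 8.15+3.11) = Gamma(17.98, 11.26).
The predictive distribution for the next observation is Lomax; its mean is β/(α−1) = 11.26/16.98 = 0.6631.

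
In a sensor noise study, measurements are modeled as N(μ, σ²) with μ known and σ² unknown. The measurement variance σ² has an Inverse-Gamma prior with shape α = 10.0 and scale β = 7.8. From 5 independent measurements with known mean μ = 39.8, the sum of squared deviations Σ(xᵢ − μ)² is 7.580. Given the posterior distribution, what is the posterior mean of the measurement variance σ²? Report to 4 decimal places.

With known mean μ and an Inverse-Gamma(α, β) prior on σ², the Normal likelihood is conjugate: posterior is Inv-Gamma(α + n/2, β + Σ(xᵢ−μ)²/2).
Posterior: Inv-Gamma(10.0 + 5/2, 7.8 + 7.580/2) = Inv-Gamma(12.50, 11.5900).
E[σ²|data] = β/(α−1) = 11.5900/11.50 = 1.0078.

1.0078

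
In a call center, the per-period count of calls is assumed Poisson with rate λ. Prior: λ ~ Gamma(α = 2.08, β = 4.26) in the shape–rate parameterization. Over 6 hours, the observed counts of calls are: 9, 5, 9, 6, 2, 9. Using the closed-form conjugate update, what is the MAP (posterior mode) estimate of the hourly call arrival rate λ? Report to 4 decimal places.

4.0039

With a Gamma(shape α, rate β) prior, the Poisson likelihood is conjugate: the posterior is Gamma(α + ΣXᵢ, β + n).
Sum of counts S = 40 over n = 6 hours.
Posterior: Gamma(α+S, β+n) = Gamma(2.08+40, 4.26+6) = Gamma(42.08, 10.26).
Mode of Gamma(α,β) for α≥1 is (α−1)/β = 41.08/10.26 = 4.0039.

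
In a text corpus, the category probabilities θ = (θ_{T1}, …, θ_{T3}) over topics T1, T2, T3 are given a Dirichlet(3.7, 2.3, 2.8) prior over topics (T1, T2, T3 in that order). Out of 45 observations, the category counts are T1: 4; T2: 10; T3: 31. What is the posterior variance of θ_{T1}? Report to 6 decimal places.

0.002238

The Dirichlet prior is conjugate to the Multinomial likelihood: each posterior αⱼ = prior αⱼ + observed count nⱼ.
Posterior concentration: (7.7, 12.3, 33.8), total = 53.8.
Var[θ_j] = α_j(Σα−α_j)/((Σα)²(Σα+1)) = 7.7·46.1/(53.8²·54.8) = 0.002238.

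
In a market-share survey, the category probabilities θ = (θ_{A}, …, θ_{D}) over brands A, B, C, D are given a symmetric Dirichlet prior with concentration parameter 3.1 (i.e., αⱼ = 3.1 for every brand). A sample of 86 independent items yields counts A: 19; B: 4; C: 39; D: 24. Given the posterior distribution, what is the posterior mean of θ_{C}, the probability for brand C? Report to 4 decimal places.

The Dirichlet prior is conjugate to the Multinomial likelihood: each posterior αⱼ = prior αⱼ + observed count nⱼ.
Posterior concentration: (22.1, 7.1, 42.1, 27.1), total = 98.4.
E[θ_{C}|data] = α_{C}/Σα = 42.1/98.4 = 0.4278.

0.4278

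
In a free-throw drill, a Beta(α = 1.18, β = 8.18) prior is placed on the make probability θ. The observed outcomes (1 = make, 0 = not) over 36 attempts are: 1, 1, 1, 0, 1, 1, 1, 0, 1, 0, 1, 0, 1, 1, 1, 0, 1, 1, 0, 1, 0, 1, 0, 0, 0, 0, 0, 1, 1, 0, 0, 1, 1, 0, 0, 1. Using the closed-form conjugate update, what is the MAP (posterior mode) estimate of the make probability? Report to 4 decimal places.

The Beta prior is conjugate to a Binomial/Bernoulli likelihood; the update adds successes to α and failures to β.
Posterior: Beta(α+k, β+n−k) = Beta(1.18+20, 8.18+16) = Beta(21.18, 24.18).
Mode of Beta(a,b) for a,b>1 is (a−1)/(a+b−2) = 20.18/43.36 = 0.4654.

0.4654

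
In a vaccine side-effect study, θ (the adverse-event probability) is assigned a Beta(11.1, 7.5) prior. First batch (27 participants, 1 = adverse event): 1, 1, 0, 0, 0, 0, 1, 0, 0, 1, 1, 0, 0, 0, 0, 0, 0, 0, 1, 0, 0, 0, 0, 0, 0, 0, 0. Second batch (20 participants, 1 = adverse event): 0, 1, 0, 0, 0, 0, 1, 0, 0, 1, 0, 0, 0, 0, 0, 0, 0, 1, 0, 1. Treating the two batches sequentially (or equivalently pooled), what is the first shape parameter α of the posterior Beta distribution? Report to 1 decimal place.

The Beta prior is conjugate to a Binomial/Bernoulli likelihood; the update adds successes to α and failures to β.
After batch 1: Beta(11.1+6, 7.5+21) = Beta(17.1, 28.5).
After batch 2: Beta(17.1+5, 28.5+15) = Beta(22.1, 43.5).
Posterior α = 22.1.

22.1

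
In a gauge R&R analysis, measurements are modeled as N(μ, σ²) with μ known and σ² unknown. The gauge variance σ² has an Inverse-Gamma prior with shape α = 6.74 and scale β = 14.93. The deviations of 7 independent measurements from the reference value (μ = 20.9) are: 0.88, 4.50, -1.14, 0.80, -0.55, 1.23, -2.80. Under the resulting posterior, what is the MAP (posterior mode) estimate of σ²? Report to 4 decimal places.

2.7793

With known mean μ and an Inverse-Gamma(α, β) prior on σ², the Normal likelihood is conjugate: posterior is Inv-Gamma(α + n/2, β + Σ(xᵢ−μ)²/2).
Σ(xᵢ−μ)² = (0.88)² + (4.50)² + (-1.14)² + (0.80)² + (-0.55)² + (1.23)² + (-2.80)² = 32.6194.
Posterior: Inv-Gamma(6.74 + 7/2, 14.93 + 32.6194/2) = Inv-Gamma(10.24, 31.23970).
Mode = β/(α+1) = 31.23970/11.24 = 2.7793.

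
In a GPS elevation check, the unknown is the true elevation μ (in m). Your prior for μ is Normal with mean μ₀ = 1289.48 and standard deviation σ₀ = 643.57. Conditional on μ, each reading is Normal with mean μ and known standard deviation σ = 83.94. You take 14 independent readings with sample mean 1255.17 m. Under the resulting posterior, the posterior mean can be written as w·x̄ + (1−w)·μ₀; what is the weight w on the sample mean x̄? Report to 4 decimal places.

0.9988

For Normal data with known variance σ², a Normal(μ₀, σ₀²) prior on μ is conjugate. Posterior precision = 1/σ₀² + n/σ²; posterior mean is the precision-weighted average of μ₀ and x̄.
σ₀² = 643.57² = 414182.3449, σ² = 83.94² = 7045.9236. Prior precision 1/σ₀² = 1/414182.3449; data precision n/σ² = 14/7045.9236.
w = (n/σ²)/(1/σ₀² + n/σ²) = n·σ₀²/(σ² + n·σ₀²) = 14·414182.3449/(7045.9236 + 14·414182.3449) = 5798552.8286/5805598.7522 = 0.9988.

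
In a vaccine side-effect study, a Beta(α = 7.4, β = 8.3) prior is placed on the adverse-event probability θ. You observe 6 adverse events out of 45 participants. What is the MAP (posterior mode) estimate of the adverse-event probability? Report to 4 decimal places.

The Beta prior is conjugate to a Binomial/Bernoulli likelihood; the update adds successes to α and failures to β.
Posterior: Beta(α+k, β+n−k) = Beta(7.4+6, 8.3+39) = Beta(13.4, 47.3).
Mode of Beta(a,b) for a,b>1 is (a−1)/(a+b−2) = 12.4/58.7 = 0.2112.

0.2112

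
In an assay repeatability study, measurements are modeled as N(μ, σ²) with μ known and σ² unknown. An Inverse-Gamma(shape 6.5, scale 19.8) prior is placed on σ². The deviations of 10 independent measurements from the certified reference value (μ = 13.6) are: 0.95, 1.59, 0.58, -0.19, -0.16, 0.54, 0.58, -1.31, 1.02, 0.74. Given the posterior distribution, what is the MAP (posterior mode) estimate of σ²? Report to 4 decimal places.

1.8944

With known mean μ and an Inverse-Gamma(α, β) prior on σ², the Normal likelihood is conjugate: posterior is Inv-Gamma(α + n/2, β + Σ(xᵢ−μ)²/2).
Σ(xᵢ−μ)² = (0.95)² + (1.59)² + (0.58)² + (-0.19)² + (-0.16)² + (0.54)² + (0.58)² + (-1.31)² + (1.02)² + (0.74)² = 7.7608.
Posterior: Inv-Gamma(6.5 + 10/2, 19.8 + 7.7608/2) = Inv-Gamma(11.50, 23.68040).
Mode = β/(α+1) = 23.68040/12.50 = 1.8944.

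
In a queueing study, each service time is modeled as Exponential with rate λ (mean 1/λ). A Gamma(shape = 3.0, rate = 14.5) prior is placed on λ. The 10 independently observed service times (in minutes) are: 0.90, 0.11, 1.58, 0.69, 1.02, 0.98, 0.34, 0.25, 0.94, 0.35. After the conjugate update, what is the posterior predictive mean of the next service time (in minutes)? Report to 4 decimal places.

1.8050

With a Gamma(shape α, rate β) prior on the exponential rate λ, the posterior after n observations with total T = Σxᵢ is Gamma(α+n, β+T).
Sum of observations T = 7.16 minutes; n = 10.
Posterior: Gamma(3.0+10, 14.5+7.16) = Gamma(13.0, 21.66).
The predictive distribution for the next observation is Lomax; its mean is β/(α−1) = 21.66/12.0 = 1.8050.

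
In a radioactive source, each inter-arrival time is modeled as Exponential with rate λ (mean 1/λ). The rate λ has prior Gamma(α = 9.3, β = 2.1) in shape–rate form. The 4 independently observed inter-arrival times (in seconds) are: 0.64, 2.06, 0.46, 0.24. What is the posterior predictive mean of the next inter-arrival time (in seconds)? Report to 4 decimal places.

With a Gamma(shape α, rate β) prior on the exponential rate λ, the posterior after n observations with total T = Σxᵢ is Gamma(α+n, β+T).
Sum of observations T = 3.40 seconds; n = 4.
Posterior: Gamma(9.3+4, 2.1+3.40) = Gamma(13.3, 5.50).
The predictive distribution for the next observation is Lomax; its mean is β/(α−1) = 5.50/12.3 = 0.4472.

0.4472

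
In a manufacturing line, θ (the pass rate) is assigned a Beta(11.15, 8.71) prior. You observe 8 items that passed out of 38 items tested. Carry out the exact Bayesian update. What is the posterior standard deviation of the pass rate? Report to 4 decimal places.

0.0613

The Beta prior is conjugate to a Binomial/Bernoulli likelihood; the update adds successes to α and failures to β.
Posterior: Beta(α+k, β+n−k) = Beta(11.15+8, 8.71+30) = Beta(19.15, 38.71).
Var = αβ/((α+β)²(α+β+1)) = 19.15·38.71/(57.86²·58.86) = 0.00376197; SD = √0.00376197 = 0.0613.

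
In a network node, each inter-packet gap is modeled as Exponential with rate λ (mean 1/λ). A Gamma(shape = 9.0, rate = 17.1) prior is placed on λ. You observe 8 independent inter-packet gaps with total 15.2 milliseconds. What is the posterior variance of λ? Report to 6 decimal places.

0.016295

With a Gamma(shape α, rate β) prior on the exponential rate λ, the posterior after n observations with total T = Σxᵢ is Gamma(α+n, β+T).
Posterior: Gamma(9.0+8, 17.1+15.2) = Gamma(17.0, 32.3).
Var = α/β² = 0.016295.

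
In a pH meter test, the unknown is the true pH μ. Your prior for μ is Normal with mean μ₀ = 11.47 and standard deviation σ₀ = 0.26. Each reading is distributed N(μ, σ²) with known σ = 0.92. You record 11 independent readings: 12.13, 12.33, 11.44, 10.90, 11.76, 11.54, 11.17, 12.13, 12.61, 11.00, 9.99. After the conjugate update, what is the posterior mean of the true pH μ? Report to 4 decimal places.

For Normal data with known variance σ², a Normal(μ₀, σ₀²) prior on μ is conjugate. Posterior precision = 1/σ₀² + n/σ²; posterior mean is the precision-weighted average of μ₀ and x̄.
Σxᵢ = 12.13 + 12.33 + 11.44 + 10.90 + 11.76 + 11.54 + 11.17 + 12.13 + 12.61 + 11.00 + 9.99 = 127, so n·x̄ = 127.
σ₀² = 0.26² = 0.0676, σ² = 0.92² = 0.8464; σ² + n·σ₀² = 0.8464 + 11·0.0676 = 1.59.
Posterior mean = (μ₀/σ₀² + n·x̄/σ²)/(1/σ₀² + n/σ²) = (σ²·μ₀ + σ₀²·n·x̄)/(σ² + n·σ₀²) = (0.8464·11.47 + 0.0676·127)/1.59 = 18.293408/1.59 = 11.5053.

11.5053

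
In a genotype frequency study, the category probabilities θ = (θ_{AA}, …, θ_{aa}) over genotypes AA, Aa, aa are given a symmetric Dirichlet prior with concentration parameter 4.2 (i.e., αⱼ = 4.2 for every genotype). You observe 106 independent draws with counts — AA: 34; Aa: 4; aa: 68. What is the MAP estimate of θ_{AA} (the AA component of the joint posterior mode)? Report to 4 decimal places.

The Dirichlet prior is conjugate to the Multinomial likelihood: each posterior αⱼ = prior αⱼ + observed count nⱼ.
Posterior concentration: (38.2, 8.2, 72.2), total = 118.6.
Joint mode component: (α_{AA}−1)/(Σα−K) = 37.2/115.6 = 0.3218.

0.3218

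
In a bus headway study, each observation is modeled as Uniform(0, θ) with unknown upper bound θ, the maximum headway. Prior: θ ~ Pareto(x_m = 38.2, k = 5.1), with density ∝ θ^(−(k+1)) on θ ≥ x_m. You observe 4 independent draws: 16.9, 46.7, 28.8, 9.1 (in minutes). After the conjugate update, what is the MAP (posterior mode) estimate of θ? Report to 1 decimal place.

46.7

A Pareto(scale x_m, shape k) prior on the upper bound θ of Uniform(0, θ) is conjugate: posterior is Pareto(max(x_m, max xᵢ), k + n).
Sample maximum = 46.7; prior scale x_m = 38.2 → posterior scale = max = 46.7.
Posterior shape = 5.1 + 4 = 9.1.
The Pareto density is decreasing on [x_m, ∞), so the mode is x_m = 46.7.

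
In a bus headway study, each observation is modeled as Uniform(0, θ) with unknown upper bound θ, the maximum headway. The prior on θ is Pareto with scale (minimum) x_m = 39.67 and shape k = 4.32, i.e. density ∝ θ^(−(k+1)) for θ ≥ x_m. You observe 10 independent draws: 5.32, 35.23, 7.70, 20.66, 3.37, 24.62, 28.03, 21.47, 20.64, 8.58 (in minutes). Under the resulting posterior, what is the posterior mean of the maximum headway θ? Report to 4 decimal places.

A Pareto(scale x_m, shape k) prior on the upper bound θ of Uniform(0, θ) is conjugate: posterior is Pareto(max(x_m, max xᵢ), k + n).
Sample maximum = 35.23; prior scale x_m = 39.67 → posterior scale = max = 39.67.
Posterior shape = 4.32 + 10 = 14.32.
E[θ|data] = k·x_m/(k−1) = 14.32·39.67/13.32 = 42.6482.

42.6482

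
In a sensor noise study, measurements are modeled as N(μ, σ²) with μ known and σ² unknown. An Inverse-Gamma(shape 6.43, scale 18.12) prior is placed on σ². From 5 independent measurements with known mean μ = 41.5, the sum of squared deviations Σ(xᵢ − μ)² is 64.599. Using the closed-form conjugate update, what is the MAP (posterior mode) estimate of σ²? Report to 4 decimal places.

With known mean μ and an Inverse-Gamma(α, β) prior on σ², the Normal likelihood is conjugate: posterior is Inv-Gamma(α + n/2, β + Σ(xᵢ−μ)²/2).
Posterior: Inv-Gamma(6.43 + 5/2, 18.12 + 64.599/2) = Inv-Gamma(8.93, 50.4195).
Mode = β/(α+1) = 50.4195/9.93 = 5.0775.

5.0775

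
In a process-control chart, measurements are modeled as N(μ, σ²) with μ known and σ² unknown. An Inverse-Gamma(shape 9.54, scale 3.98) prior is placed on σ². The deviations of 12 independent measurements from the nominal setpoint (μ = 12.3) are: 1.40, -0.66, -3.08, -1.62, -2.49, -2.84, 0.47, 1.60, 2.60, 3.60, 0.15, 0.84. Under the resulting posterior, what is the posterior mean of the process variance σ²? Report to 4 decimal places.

2.0619

With known mean μ and an Inverse-Gamma(α, β) prior on σ², the Normal likelihood is conjugate: posterior is Inv-Gamma(α + n/2, β + Σ(xᵢ−μ)²/2).
Σ(xᵢ−μ)² = (1.40)² + (-0.66)² + (-3.08)² + (-1.62)² + (-2.49)² + (-2.84)² + (0.47)² + (1.60)² + (2.60)² + (3.60)² + (0.15)² + (0.84)² = 52.0011.
Posterior: Inv-Gamma(9.54 + 12/2, 3.98 + 52.0011/2) = Inv-Gamma(15.54, 29.98055).
E[σ²|data] = β/(α−1) = 29.98055/14.54 = 2.0619.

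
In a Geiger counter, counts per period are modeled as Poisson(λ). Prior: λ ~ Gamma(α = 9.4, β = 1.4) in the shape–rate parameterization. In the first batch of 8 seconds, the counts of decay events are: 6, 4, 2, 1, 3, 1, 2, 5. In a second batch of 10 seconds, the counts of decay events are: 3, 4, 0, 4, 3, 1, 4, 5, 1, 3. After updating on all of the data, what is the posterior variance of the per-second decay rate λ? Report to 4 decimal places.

0.1631

With a Gamma(shape α, rate β) prior, the Poisson likelihood is conjugate: the posterior is Gamma(α + ΣXᵢ, β + n).
Batch 1: sum of counts S = 24 over n = 8 seconds.
After batch 1: Gamma(α+S, β+n) = Gamma(9.4+24, 1.4+8) = Gamma(33.4, 9.4).
Batch 2: sum of counts S = 28 over n = 10 seconds.
After batch 2: Gamma(α+S, β+n) = Gamma(33.4+28, 9.4+10) = Gamma(61.4, 19.4).
Var = α/β² = 61.4/19.4² = 0.1631.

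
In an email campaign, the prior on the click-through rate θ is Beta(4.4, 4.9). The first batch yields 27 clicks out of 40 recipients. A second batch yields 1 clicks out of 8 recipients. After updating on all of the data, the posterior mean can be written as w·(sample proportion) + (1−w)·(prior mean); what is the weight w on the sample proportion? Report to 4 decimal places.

0.8377

The Beta prior is conjugate to a Binomial/Bernoulli likelihood; the update adds successes to α and failures to β.
Total number of recipients: n = 40 + 8 = 48.
Posterior mean = (α₀+k)/(α₀+β₀+n) = [n/(α₀+β₀+n)]·(k/n) + [(α₀+β₀)/(α₀+β₀+n)]·α₀/(α₀+β₀), so only n and the prior enter the weight.
The weight on the data is w = n/(α₀+β₀+n) = 48/(4.4+4.9+48) = 48/57.3 = 0.8377.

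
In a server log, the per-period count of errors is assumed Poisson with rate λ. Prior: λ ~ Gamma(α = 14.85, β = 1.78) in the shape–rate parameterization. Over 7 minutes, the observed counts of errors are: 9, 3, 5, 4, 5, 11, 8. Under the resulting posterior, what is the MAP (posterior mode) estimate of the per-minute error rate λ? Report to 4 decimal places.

6.7027

With a Gamma(shape α, rate β) prior, the Poisson likelihood is conjugate: the posterior is Gamma(α + ΣXᵢ, β + n).
Sum of counts S = 45 over n = 7 minutes.
Posterior: Gamma(α+S, β+n) = Gamma(14.85+45, 1.78+7) = Gamma(59.85, 8.78).
Mode of Gamma(α,β) for α≥1 is (α−1)/β = 58.85/8.78 = 6.7027.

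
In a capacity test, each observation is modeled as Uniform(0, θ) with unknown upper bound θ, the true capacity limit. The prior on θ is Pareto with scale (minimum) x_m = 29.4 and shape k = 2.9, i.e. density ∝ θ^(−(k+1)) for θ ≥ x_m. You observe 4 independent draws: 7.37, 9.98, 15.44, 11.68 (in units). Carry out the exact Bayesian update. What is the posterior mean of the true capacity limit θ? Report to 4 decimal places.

34.3831

A Pareto(scale x_m, shape k) prior on the upper bound θ of Uniform(0, θ) is conjugate: posterior is Pareto(max(x_m, max xᵢ), k + n).
Sample maximum = 15.44; prior scale x_m = 29.4 → posterior scale = max = 29.40.
Posterior shape = 2.9 + 4 = 6.9.
E[θ|data] = k·x_m/(k−1) = 6.9·29.40/5.9 = 34.3831.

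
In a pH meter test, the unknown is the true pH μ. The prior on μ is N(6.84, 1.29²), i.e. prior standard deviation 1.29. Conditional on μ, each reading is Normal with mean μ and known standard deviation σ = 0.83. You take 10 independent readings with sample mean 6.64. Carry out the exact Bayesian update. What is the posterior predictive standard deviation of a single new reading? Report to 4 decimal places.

0.8689

For Normal data with known variance σ², a Normal(μ₀, σ₀²) prior on μ is conjugate. Posterior precision = 1/σ₀² + n/σ²; posterior mean is the precision-weighted average of μ₀ and x̄.
σ₀² = 1.29² = 1.6641, σ² = 0.83² = 0.6889; σ² + n·σ₀² = 0.6889 + 10·1.6641 = 17.3299.
Posterior precision = 1/σ₀² + n/σ² = 1/1.6641 + 10/0.6889 = (σ² + n·σ₀²)/(σ₀²σ²) = 17.3299/(1.6641·0.6889); posterior variance σₙ² = σ₀²σ²/(σ² + n·σ₀²) = 1.6641·0.6889/17.3299 = 0.066151.
Predictive variance for one new observation = σₙ² + σ² = 1.6641·0.6889/17.3299 + 0.6889 = σ²·(σ₀² + 17.3299)/17.3299 = 0.6889·18.994/17.3299 = 0.755051; SD = √(0.6889·18.994/17.3299) = 0.8689.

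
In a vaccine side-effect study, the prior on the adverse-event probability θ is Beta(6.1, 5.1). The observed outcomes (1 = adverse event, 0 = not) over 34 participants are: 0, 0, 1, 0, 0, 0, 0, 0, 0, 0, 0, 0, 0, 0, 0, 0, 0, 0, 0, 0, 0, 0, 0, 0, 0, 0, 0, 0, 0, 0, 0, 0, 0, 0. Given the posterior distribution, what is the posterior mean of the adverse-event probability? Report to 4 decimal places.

The Beta prior is conjugate to a Binomial/Bernoulli likelihood; the update adds successes to α and failures to β.
Posterior: Beta(α+k, β+n−k) = Beta(6.1+1, 5.1+33) = Beta(7.1, 38.1).
Posterior mean = α/(α+β) = 7.1/45.2 = 0.1571.

0.1571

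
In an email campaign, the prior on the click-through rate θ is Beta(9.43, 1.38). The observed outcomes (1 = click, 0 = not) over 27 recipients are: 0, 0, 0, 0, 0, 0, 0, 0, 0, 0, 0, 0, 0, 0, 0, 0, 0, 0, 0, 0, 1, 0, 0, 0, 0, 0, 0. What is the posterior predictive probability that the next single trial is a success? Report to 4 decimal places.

0.2759

The Beta prior is conjugate to a Binomial/Bernoulli likelihood; the update adds successes to α and failures to β.
Posterior: Beta(α+k, β+n−k) = Beta(9.43+1, 1.38+26) = Beta(10.43, 27.38).
For a single future Bernoulli trial, P(success | data) = α/(α+β) = 0.2759.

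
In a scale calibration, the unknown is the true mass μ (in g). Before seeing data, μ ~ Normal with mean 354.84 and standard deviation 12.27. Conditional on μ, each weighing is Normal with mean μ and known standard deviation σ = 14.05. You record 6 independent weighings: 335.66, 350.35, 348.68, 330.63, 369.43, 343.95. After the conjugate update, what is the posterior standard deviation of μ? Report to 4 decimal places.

5.1962

For Normal data with known variance σ², a Normal(μ₀, σ₀²) prior on μ is conjugate. Posterior precision = 1/σ₀² + n/σ²; posterior mean is the precision-weighted average of μ₀ and x̄.
σ₀² = 12.27² = 150.5529, σ² = 14.05² = 197.4025; σ² + n·σ₀² = 197.4025 + 6·150.5529 = 1100.7199.
Posterior precision = 1/σ₀² + n/σ² = 1/150.5529 + 6/197.4025 = (σ² + n·σ₀²)/(σ₀²σ²) = 1100.7199/(150.5529·197.4025); posterior variance σₙ² = σ₀²σ²/(σ² + n·σ₀²) = 150.5529·197.4025/1100.7199 = 27.000074.
Posterior SD = √σₙ² = √(150.5529·197.4025/1100.7199) = 5.1962.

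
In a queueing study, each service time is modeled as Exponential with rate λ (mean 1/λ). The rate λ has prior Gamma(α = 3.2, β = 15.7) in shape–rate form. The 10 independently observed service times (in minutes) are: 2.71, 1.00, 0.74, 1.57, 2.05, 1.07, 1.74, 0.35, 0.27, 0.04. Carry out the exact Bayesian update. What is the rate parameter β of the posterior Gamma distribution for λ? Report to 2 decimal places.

With a Gamma(shape α, rate β) prior on the exponential rate λ, the posterior after n observations with total T = Σxᵢ is Gamma(α+n, β+T).
Sum of observations T = 11.54 minutes; n = 10.
Posterior: Gamma(3.2+10, 15.7+11.54) = Gamma(13.2, 27.24).
Posterior β = 27.24.

27.24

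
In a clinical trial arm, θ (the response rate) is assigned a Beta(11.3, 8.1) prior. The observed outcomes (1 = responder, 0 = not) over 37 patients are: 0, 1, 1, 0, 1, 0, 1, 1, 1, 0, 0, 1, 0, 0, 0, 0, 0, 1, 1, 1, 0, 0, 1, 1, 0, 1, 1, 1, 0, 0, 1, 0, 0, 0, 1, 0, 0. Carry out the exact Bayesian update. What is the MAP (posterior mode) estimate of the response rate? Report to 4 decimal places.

The Beta prior is conjugate to a Binomial/Bernoulli likelihood; the update adds successes to α and failures to β.
Posterior: Beta(α+k, β+n−k) = Beta(11.3+17, 8.1+20) = Beta(28.3, 28.1).
Mode of Beta(a,b) for a,b>1 is (a−1)/(a+b−2) = 27.3/54.4 = 0.5018.

0.5018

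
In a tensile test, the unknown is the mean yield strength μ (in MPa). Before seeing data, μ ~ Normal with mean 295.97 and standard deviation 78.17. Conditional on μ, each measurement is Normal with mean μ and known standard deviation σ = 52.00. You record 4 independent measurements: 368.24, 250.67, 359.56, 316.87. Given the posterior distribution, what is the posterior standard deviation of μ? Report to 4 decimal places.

24.6711

For Normal data with known variance σ², a Normal(μ₀, σ₀²) prior on μ is conjugate. Posterior precision = 1/σ₀² + n/σ²; posterior mean is the precision-weighted average of μ₀ and x̄.
σ₀² = 78.17² = 6110.5489, σ² = 52.00² = 2704; σ² + n·σ₀² = 2704 + 4·6110.5489 = 27146.1956.
Posterior precision = 1/σ₀² + n/σ² = 1/6110.5489 + 4/2704 = (σ² + n·σ₀²)/(σ₀²σ²) = 27146.1956/(6110.5489·2704); posterior variance σₙ² = σ₀²σ²/(σ² + n·σ₀²) = 6110.5489·2704/27146.1956 = 608.664450.
Posterior SD = √σₙ² = √(6110.5489·2704/27146.1956) = 24.6711.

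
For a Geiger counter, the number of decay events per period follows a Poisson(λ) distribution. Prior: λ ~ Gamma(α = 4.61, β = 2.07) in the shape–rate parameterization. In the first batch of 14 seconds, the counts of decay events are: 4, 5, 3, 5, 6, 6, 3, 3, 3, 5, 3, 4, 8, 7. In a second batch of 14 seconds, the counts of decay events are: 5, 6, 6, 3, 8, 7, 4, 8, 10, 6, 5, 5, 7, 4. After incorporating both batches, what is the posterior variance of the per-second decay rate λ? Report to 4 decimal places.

0.1699

With a Gamma(shape α, rate β) prior, the Poisson likelihood is conjugate: the posterior is Gamma(α + ΣXᵢ, β + n).
Batch 1: sum of counts S = 65 over n = 14 seconds.
After batch 1: Gamma(α+S, β+n) = Gamma(4.61+65, 2.07+14) = Gamma(69.61, 16.07).
Batch 2: sum of counts S = 84 over n = 14 seconds.
After batch 2: Gamma(α+S, β+n) = Gamma(69.61+84, 16.07+14) = Gamma(153.61, 30.07).
Var = α/β² = 153.61/30.07² = 0.1699.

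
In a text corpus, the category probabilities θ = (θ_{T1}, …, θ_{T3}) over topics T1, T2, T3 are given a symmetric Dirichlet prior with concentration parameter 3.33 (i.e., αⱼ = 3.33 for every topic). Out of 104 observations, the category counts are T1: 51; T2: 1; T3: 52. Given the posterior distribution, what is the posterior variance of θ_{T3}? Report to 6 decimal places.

The Dirichlet prior is conjugate to the Multinomial likelihood: each posterior αⱼ = prior αⱼ + observed count nⱼ.
Posterior concentration: (54.33, 4.33, 55.33), total = 113.99.
Var[θ_j] = α_j(Σα−α_j)/((Σα)²(Σα+1)) = 55.33·58.66/(113.99²·114.99) = 0.002172.

0.002172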